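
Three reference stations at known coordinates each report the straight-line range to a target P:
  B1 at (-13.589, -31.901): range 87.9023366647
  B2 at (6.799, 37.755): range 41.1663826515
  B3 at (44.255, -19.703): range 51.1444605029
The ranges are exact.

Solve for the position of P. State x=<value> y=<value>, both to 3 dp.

x=47.463 y=31.341

eq1: (x + 13.589)² + (y + 31.901)² = 87.9023366647²
eq2: (x − 6.799)² + (y − 37.755)² = 41.1663826515²
eq3: (x − 44.255)² + (y + 19.703)² = 51.1444605029²
eq2−eq1, eq2−eq3 (x²,y² cancel):
  -40.776·x − 139.312·y = -6301.481435
  74.912·x − 114.916·y = -46.037972
det = -40.776·-114.916 − -139.312·74.912 = 15121.955360
x = (-6301.481435·-114.916 − -139.312·-46.037972) / 15121.955360 = 47.462605
y = (-40.776·-46.037972 − -6301.481435·74.912) / 15121.955360 = 31.340776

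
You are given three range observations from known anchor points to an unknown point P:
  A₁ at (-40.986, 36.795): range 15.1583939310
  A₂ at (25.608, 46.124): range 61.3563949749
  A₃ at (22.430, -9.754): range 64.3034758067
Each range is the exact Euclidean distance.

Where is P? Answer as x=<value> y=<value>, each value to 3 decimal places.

x=-31.878 y=24.678

eq1: (x + 40.986)² + (y − 36.795)² = 15.1583939310²
eq2: (x − 25.608)² + (y − 46.124)² = 61.3563949749²
eq3: (x − 22.430)² + (y + 9.754)² = 64.3034758067²
eq1−eq3, eq1−eq2 (x²,y² cancel):
  126.832·x − 93.098·y = -6340.638899
  133.188·x + 18.658·y = -3785.361479
det = 126.832·18.658 − -93.098·133.188 = 14765.967880
x = (-6340.638899·18.658 − -93.098·-3785.361479) / 14765.967880 = -31.878251
y = (126.832·-3785.361479 − -6340.638899·133.188) / 14765.967880 = 24.677830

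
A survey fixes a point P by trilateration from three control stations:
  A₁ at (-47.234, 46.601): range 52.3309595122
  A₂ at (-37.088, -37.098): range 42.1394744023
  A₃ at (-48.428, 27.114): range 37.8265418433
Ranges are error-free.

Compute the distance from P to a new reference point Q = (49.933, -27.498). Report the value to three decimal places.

eq1: (x + 47.234)² + (y − 46.601)² = 52.3309595122²
eq2: (x + 37.088)² + (y + 37.098)² = 42.1394744023²
eq3: (x + 48.428)² + (y − 27.114)² = 37.8265418433²
eq2−eq1, eq2−eq3 (x²,y² cancel):
  -20.292·x + 167.398·y = 688.128588
  -22.680·x + 128.424·y = 673.546867
det = -20.292·128.424 − 167.398·-22.680 = 1190.606832
x = (688.128588·128.424 − 167.398·673.546867) / 1190.606832 = -20.475418
y = (-20.292·673.546867 − 688.128588·-22.680) / 1190.606832 = 1.628702
|P − Q| = √((-20.475418 − 49.933)² + (1.628702 − -27.498)²) = 76.195210

76.195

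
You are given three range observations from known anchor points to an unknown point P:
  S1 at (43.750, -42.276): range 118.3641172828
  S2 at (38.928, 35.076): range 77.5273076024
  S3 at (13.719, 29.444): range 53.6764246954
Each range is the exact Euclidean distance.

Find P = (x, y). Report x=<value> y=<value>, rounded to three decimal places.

eq1: (x − 43.750)² + (y + 42.276)² = 118.3641172828²
eq2: (x − 38.928)² + (y − 35.076)² = 77.5273076024²
eq3: (x − 13.719)² + (y − 29.444)² = 53.6764246954²
eq2−eq3, eq2−eq1 (x²,y² cancel):
  -50.418·x − 11.264·y = 1438.769993
  9.644·x − 154.704·y = -7043.973120
det = -50.418·-154.704 − -11.264·9.644 = 7908.496288
x = (1438.769993·-154.704 − -11.264·-7043.973120) / 7908.496288 = -38.177521
y = (-50.418·-7043.973120 − 1438.769993·9.644) / 7908.496288 = 43.152014

x=-38.178 y=43.152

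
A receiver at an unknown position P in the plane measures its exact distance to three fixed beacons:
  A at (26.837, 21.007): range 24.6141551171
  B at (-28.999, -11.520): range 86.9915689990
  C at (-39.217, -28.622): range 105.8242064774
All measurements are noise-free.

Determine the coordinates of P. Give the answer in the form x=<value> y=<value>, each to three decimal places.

x=39.484 y=42.124

eq1: (x − 26.837)² + (y − 21.007)² = 24.6141551171²
eq2: (x + 28.999)² + (y + 11.520)² = 86.9915689990²
eq3: (x + 39.217)² + (y + 28.622)² = 105.8242064774²
eq2−eq1, eq2−eq3 (x²,y² cancel):
  111.672·x + 65.054·y = 7149.542662
  -20.436·x − 34.204·y = -2247.690028
det = 111.672·-34.204 − 65.054·-20.436 = -2490.185544
x = (7149.542662·-34.204 − 65.054·-2247.690028) / -2490.185544 = 39.483696
y = (111.672·-2247.690028 − 7149.542662·-20.436) / -2490.185544 = 42.123764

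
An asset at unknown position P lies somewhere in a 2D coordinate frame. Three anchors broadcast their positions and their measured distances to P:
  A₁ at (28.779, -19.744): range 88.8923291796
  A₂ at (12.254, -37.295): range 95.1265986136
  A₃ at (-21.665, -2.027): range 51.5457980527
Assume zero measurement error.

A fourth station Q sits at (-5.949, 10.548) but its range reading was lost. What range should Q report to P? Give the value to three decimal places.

eq1: (x − 28.779)² + (y + 19.744)² = 88.8923291796²
eq2: (x − 12.254)² + (y + 37.295)² = 95.1265986136²
eq3: (x + 21.665)² + (y + 2.027)² = 51.5457980527²
eq3−eq2, eq3−eq1 (x²,y² cancel):
  67.838·x − 70.536·y = -5324.503880
  100.888·x − 35.434·y = -4500.301467
det = 67.838·-35.434 − -70.536·100.888 = 4712.464276
x = (-5324.503880·-35.434 − -70.536·-4500.301467) / 4712.464276 = -27.324301
y = (67.838·-4500.301467 − -5324.503880·100.888) / 4712.464276 = 49.207184
|P − Q| = √((-27.324301 − -5.949)² + (49.207184 − 10.548)²) = 44.175061

44.175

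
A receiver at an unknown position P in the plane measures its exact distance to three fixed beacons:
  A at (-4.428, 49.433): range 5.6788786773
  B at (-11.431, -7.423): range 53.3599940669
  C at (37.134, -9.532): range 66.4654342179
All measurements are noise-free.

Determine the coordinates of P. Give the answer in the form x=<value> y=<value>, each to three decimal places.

eq1: (x + 4.428)² + (y − 49.433)² = 5.6788786773²
eq2: (x + 11.431)² + (y + 7.423)² = 53.3599940669²
eq3: (x − 37.134)² + (y + 9.532)² = 66.4654342179²
eq1−eq2, eq1−eq3 (x²,y² cancel):
  -14.006·x − 113.712·y = -5092.499287
  83.124·x − 117.930·y = -5378.839976
det = -14.006·-117.930 − -113.712·83.124 = 11103.923868
x = (-5092.499287·-117.930 − -113.712·-5378.839976) / 11103.923868 = -0.997864
y = (-14.006·-5378.839976 − -5092.499287·83.124) / 11103.923868 = 44.907093

x=-0.998 y=44.907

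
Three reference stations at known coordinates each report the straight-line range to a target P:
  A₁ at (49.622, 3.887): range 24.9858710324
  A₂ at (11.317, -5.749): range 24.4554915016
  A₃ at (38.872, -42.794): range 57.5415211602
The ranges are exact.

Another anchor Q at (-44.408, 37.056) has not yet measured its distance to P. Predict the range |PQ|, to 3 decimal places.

eq1: (x − 49.622)² + (y − 3.887)² = 24.9858710324²
eq2: (x − 11.317)² + (y + 5.749)² = 24.4554915016²
eq3: (x − 38.872)² + (y + 42.794)² = 57.5415211602²
eq3−eq1, eq3−eq2 (x²,y² cancel):
  21.500·x + 93.362·y = 1821.825739
  -55.110·x + 74.090·y = -468.277737
det = 21.500·74.090 − 93.362·-55.110 = 6738.114820
x = (1821.825739·74.090 − 93.362·-468.277737) / 6738.114820 = 26.520536
y = (21.500·-468.277737 − 1821.825739·-55.110) / 6738.114820 = 13.406249
|P − Q| = √((26.520536 − -44.408)² + (13.406249 − 37.056)²) = 74.767425

74.767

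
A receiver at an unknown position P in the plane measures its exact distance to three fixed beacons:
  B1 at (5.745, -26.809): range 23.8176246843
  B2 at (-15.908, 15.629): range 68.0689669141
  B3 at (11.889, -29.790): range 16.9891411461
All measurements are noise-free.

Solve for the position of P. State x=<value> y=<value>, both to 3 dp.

eq1: (x − 5.745)² + (y + 26.809)² = 23.8176246843²
eq2: (x + 15.908)² + (y − 15.629)² = 68.0689669141²
eq3: (x − 11.889)² + (y + 29.790)² = 16.9891411461²
eq3−eq2, eq3−eq1 (x²,y² cancel):
  -55.594·x + 90.838·y = -4876.215656
  -12.288·x + 5.962·y = -555.713244
det = -55.594·5.962 − 90.838·-12.288 = 784.765916
x = (-4876.215656·5.962 − 90.838·-555.713244) / 784.765916 = 27.279322
y = (-55.594·-555.713244 − -4876.215656·-12.288) / 784.765916 = -36.985062

x=27.279 y=-36.985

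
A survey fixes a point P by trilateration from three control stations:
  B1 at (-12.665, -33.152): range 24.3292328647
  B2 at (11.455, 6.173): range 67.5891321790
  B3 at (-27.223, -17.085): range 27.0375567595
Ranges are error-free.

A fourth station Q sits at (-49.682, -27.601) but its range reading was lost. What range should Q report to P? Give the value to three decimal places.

eq1: (x + 12.665)² + (y + 33.152)² = 24.3292328647²
eq2: (x − 11.455)² + (y − 6.173)² = 67.5891321790²
eq3: (x + 27.223)² + (y + 17.085)² = 27.0375567595²
eq2−eq3, eq2−eq1 (x²,y² cancel):
  -77.356·x − 46.516·y = 4700.927313
  -48.240·x − 78.650·y = 5066.513592
det = -77.356·-78.650 − -46.516·-48.240 = 3840.117560
x = (4700.927313·-78.650 − -46.516·5066.513592) / 3840.117560 = -34.908824
y = (-77.356·5066.513592 − 4700.927313·-48.240) / 3840.117560 = -43.007145
|P − Q| = √((-34.908824 − -49.682)² + (-43.007145 − -27.601)²) = 21.344696

21.345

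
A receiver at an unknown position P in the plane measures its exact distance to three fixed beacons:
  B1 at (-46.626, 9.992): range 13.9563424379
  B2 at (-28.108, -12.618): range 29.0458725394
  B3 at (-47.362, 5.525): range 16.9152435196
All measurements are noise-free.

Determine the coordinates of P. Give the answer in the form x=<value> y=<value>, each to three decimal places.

x=-33.951 y=15.834

eq1: (x + 46.626)² + (y − 9.992)² = 13.9563424379²
eq2: (x + 28.108)² + (y + 12.618)² = 29.0458725394²
eq3: (x + 47.362)² + (y − 5.525)² = 16.9152435196²
eq2−eq1, eq2−eq3 (x²,y² cancel):
  -37.036·x + 45.220·y = 1973.433569
  -38.508·x + 36.286·y = 1881.948329
det = -37.036·36.286 − 45.220·-38.508 = 397.443464
x = (1973.433569·36.286 − 45.220·1881.948329) / 397.443464 = -33.951226
y = (-37.036·1881.948329 − 1973.433569·-38.508) / 397.443464 = 15.834055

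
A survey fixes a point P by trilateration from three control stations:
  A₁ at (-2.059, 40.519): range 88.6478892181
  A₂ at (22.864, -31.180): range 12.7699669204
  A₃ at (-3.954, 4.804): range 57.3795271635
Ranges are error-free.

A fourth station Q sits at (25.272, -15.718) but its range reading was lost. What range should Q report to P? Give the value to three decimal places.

eq1: (x + 2.059)² + (y − 40.519)² = 88.6478892181²
eq2: (x − 22.864)² + (y + 31.180)² = 12.7699669204²
eq3: (x + 3.954)² + (y − 4.804)² = 57.3795271635²
eq1−eq3, eq1−eq2 (x²,y² cancel):
  -3.790·x − 71.430·y = 2958.721815
  49.846·x − 143.398·y = 7544.302262
det = -3.790·-143.398 − -71.430·49.846 = 4103.978200
x = (2958.721815·-143.398 − -71.430·7544.302262) / 4103.978200 = 27.927712
y = (-3.790·7544.302262 − 2958.721815·49.846) / 4103.978200 = -42.903092
|P − Q| = √((27.927712 − 25.272)² + (-42.903092 − -15.718)²) = 27.314502

27.315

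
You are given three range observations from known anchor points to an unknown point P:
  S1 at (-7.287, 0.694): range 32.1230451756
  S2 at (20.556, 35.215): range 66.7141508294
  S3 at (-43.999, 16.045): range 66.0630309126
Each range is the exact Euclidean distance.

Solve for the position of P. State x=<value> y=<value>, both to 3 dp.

x=3.950 y=-29.399

eq1: (x + 7.287)² + (y − 0.694)² = 32.1230451756²
eq2: (x − 20.556)² + (y − 35.215)² = 66.7141508294²
eq3: (x + 43.999)² + (y − 16.045)² = 66.0630309126²
eq2−eq3, eq2−eq1 (x²,y² cancel):
  -129.110·x − 38.340·y = 617.162533
  -55.686·x − 69.042·y = 1809.824534
det = -129.110·-69.042 − -38.340·-55.686 = 6779.011380
x = (617.162533·-69.042 − -38.340·1809.824534) / 6779.011380 = 3.950213
y = (-129.110·1809.824534 − 617.162533·-55.686) / 6779.011380 = -29.399439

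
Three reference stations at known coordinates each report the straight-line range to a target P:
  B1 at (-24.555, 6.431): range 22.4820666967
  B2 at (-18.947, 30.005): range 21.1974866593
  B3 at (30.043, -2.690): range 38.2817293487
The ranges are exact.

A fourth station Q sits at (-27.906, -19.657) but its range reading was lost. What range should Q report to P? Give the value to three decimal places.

42.318

eq1: (x + 24.555)² + (y − 6.431)² = 22.4820666967²
eq2: (x + 18.947)² + (y − 30.005)² = 21.1974866593²
eq3: (x − 30.043)² + (y + 2.690)² = 38.2817293487²
eq3−eq1, eq3−eq2 (x²,y² cancel):
  -109.196·x + 18.242·y = 694.535316
  -97.980·x + 65.390·y = 1365.628246
det = -109.196·65.390 − 18.242·-97.980 = -5352.975280
x = (694.535316·65.390 − 18.242·1365.628246) / -5352.975280 = -3.830370
y = (-109.196·1365.628246 − 694.535316·-97.980) / -5352.975280 = 15.144955
|P − Q| = √((-3.830370 − -27.906)² + (15.144955 − -19.657)²) = 42.317988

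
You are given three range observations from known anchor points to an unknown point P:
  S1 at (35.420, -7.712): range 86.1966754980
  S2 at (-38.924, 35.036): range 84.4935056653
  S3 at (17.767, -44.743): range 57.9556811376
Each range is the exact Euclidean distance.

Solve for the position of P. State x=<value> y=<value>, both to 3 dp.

x=-39.997 y=-49.451

eq1: (x − 35.420)² + (y + 7.712)² = 86.1966754980²
eq2: (x + 38.924)² + (y − 35.036)² = 84.4935056653²
eq3: (x − 17.767)² + (y + 44.743)² = 57.9556811376²
eq2−eq3, eq2−eq1 (x²,y² cancel):
  113.382·x − 159.558·y = 3355.294789
  148.688·x − 85.496·y = -1719.262095
det = 113.382·-85.496 − -159.558·148.688 = 14030.652432
x = (3355.294789·-85.496 − -159.558·-1719.262095) / 14030.652432 = -39.997164
y = (113.382·-1719.262095 − 3355.294789·148.688) / 14030.652432 = -49.450690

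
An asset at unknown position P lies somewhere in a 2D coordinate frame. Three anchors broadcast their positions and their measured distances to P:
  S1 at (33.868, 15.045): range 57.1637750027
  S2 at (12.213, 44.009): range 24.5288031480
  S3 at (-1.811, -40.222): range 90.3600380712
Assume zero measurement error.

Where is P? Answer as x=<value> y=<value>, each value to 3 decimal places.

x=-11.670 y=49.599

eq1: (x − 33.868)² + (y − 15.045)² = 57.1637750027²
eq2: (x − 12.213)² + (y − 44.009)² = 24.5288031480²
eq3: (x + 1.811)² + (y + 40.222)² = 90.3600380712²
eq3−eq2, eq3−eq1 (x²,y² cancel):
  28.048·x + 168.462·y = 8028.134741
  71.358·x + 110.534·y = 4649.543752
det = 28.048·110.534 − 168.462·71.358 = -8920.853764
x = (8028.134741·110.534 − 168.462·4649.543752) / -8920.853764 = -11.670453
y = (28.048·4649.543752 − 8028.134741·71.358) / -8920.853764 = 49.598530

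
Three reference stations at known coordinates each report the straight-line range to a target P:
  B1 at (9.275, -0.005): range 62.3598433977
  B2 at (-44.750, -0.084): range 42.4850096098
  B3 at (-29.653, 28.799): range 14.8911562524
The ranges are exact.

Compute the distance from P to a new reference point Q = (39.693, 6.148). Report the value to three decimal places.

84.610

eq1: (x − 9.275)² + (y + 0.005)² = 62.3598433977²
eq2: (x + 44.750)² + (y + 0.084)² = 42.4850096098²
eq3: (x + 29.653)² + (y − 28.799)² = 14.8911562524²
eq3−eq2, eq3−eq1 (x²,y² cancel):
  -30.194·x − 57.766·y = -1289.342761
  77.856·x − 57.608·y = -5289.660694
det = -30.194·-57.608 − -57.766·77.856 = 6236.845648
x = (-1289.342761·-57.608 − -57.766·-5289.660694) / 6236.845648 = -37.083823
y = (-30.194·-5289.660694 − -1289.342761·77.856) / 6236.845648 = 41.703627
|P − Q| = √((-37.083823 − 39.693)² + (41.703627 − 6.148)²) = 84.610184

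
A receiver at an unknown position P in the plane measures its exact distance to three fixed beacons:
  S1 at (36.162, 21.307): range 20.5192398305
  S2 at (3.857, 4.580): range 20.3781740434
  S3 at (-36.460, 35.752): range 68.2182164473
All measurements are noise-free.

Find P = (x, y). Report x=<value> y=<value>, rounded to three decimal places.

x=24.235 y=4.610

eq1: (x − 36.162)² + (y − 21.307)² = 20.5192398305²
eq2: (x − 3.857)² + (y − 4.580)² = 20.3781740434²
eq3: (x + 36.460)² + (y − 35.752)² = 68.2182164473²
eq3−eq2, eq3−eq1 (x²,y² cancel):
  80.634·x − 62.344·y = 1666.770823
  145.244·x − 28.890·y = 3386.827241
det = 80.634·-28.890 − -62.344·145.244 = 6725.575676
x = (1666.770823·-28.890 − -62.344·3386.827241) / 6725.575676 = 24.235152
y = (80.634·3386.827241 − 1666.770823·145.244) / 6725.575676 = 4.610009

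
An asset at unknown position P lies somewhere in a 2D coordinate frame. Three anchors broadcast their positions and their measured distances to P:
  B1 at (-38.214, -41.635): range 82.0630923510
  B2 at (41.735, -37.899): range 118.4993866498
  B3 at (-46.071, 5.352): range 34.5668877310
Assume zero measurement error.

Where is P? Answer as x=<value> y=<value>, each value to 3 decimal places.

eq1: (x + 38.214)² + (y + 41.635)² = 82.0630923510²
eq2: (x − 41.735)² + (y + 37.899)² = 118.4993866498²
eq3: (x + 46.071)² + (y − 5.352)² = 34.5668877310²
eq1−eq2, eq1−eq3 (x²,y² cancel):
  159.898·x + 7.472·y = -7323.392105
  -15.714·x + 93.974·y = 4496.879323
det = 159.898·93.974 − 7.472·-15.714 = 15143.669660
x = (-7323.392105·93.974 − 7.472·4496.879323) / 15143.669660 = -47.664083
y = (159.898·4496.879323 − -7323.392105·-15.714) / 15143.669660 = 39.882158

x=-47.664 y=39.882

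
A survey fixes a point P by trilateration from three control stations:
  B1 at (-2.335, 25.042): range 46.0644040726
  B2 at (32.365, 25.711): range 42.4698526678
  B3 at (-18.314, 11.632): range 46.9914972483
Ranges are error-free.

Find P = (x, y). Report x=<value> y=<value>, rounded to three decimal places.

eq1: (x + 2.335)² + (y − 25.042)² = 46.0644040726²
eq2: (x − 32.365)² + (y − 25.711)² = 42.4698526678²
eq3: (x + 18.314)² + (y − 11.632)² = 46.9914972483²
eq1−eq3, eq1−eq2 (x²,y² cancel):
  -31.958·x − 26.820·y = -248.119460
  69.400·x + 1.338·y = 1394.235694
det = -31.958·1.338 − -26.820·69.400 = 1818.548196
x = (-248.119460·1.338 − -26.820·1394.235694) / 1818.548196 = 20.379673
y = (-31.958·1394.235694 − -248.119460·69.400) / 1818.548196 = -15.032592

x=20.380 y=-15.033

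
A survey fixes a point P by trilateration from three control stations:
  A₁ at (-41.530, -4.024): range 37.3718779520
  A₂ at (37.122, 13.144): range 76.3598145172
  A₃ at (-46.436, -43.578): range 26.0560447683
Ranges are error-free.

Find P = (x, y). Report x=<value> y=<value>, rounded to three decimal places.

x=-21.616 y=-35.648

eq1: (x + 41.530)² + (y + 4.024)² = 37.3718779520²
eq2: (x − 37.122)² + (y − 13.144)² = 76.3598145172²
eq3: (x + 46.436)² + (y + 43.578)² = 26.0560447683²
eq3−eq2, eq3−eq1 (x²,y² cancel):
  167.116·x + 113.444·y = -7656.440364
  9.812·x + 79.108·y = -3032.150497
det = 167.116·79.108 − 113.444·9.812 = 12107.100000
x = (-7656.440364·79.108 − 113.444·-3032.150497) / 12107.100000 = -21.615945
y = (167.116·-3032.150497 − -7656.440364·9.812) / 12107.100000 = -35.648163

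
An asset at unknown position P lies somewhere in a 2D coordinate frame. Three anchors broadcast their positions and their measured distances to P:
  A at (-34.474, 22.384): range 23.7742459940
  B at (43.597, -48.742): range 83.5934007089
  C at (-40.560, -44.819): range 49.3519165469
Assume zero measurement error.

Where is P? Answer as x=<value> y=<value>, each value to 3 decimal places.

x=-23.281 y=1.409

eq1: (x + 34.474)² + (y − 22.384)² = 23.7742459940²
eq2: (x − 43.597)² + (y + 48.742)² = 83.5934007089²
eq3: (x + 40.560)² + (y + 44.819)² = 49.3519165469²
eq3−eq1, eq3−eq2 (x²,y² cancel):
  12.172·x + 134.406·y = -93.959335
  168.314·x − 7.846·y = -3929.620363
det = 12.172·-7.846 − 134.406·168.314 = -22717.912996
x = (-93.959335·-7.846 − 134.406·-3929.620363) / -22717.912996 = -23.281265
y = (12.172·-3929.620363 − -93.959335·168.314) / -22717.912996 = 1.409314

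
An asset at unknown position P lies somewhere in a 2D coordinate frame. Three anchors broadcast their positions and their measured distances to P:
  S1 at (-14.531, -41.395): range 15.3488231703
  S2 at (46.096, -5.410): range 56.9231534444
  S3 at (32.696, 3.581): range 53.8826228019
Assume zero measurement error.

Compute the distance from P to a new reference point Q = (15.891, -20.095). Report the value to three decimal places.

eq1: (x + 14.531)² + (y + 41.395)² = 15.3488231703²
eq2: (x − 46.096)² + (y + 5.410)² = 56.9231534444²
eq3: (x − 32.696)² + (y − 3.581)² = 53.8826228019²
eq1−eq2, eq1−eq3 (x²,y² cancel):
  121.254·x + 71.970·y = -2775.245695
  94.454·x + 89.952·y = -3510.594676
det = 121.254·89.952 − 71.970·94.454 = 4109.185428
x = (-2775.245695·89.952 − 71.970·-3510.594676) / 4109.185428 = 0.734598
y = (121.254·-3510.594676 − -2775.245695·94.454) / 4109.185428 = -39.798786
|P − Q| = √((0.734598 − 15.891)² + (-39.798786 − -20.095)²) = 24.858715

24.859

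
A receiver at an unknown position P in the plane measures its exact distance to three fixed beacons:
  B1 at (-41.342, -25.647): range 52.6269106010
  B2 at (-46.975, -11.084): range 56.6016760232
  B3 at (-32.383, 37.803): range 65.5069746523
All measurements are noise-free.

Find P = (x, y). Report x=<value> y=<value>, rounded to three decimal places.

x=9.610 y=-12.474

eq1: (x + 41.342)² + (y + 25.647)² = 52.6269106010²
eq2: (x + 46.975)² + (y + 11.084)² = 56.6016760232²
eq3: (x + 32.383)² + (y − 37.803)² = 65.5069746523²
eq1−eq3, eq1−eq2 (x²,y² cancel):
  17.918·x + 126.900·y = -1410.776084
  -11.266·x + 29.126·y = -471.581901
det = 17.918·29.126 − 126.900·-11.266 = 1951.535068
x = (-1410.776084·29.126 − 126.900·-471.581901) / 1951.535068 = 9.609604
y = (17.918·-471.581901 − -1410.776084·-11.266) / 1951.535068 = -12.474082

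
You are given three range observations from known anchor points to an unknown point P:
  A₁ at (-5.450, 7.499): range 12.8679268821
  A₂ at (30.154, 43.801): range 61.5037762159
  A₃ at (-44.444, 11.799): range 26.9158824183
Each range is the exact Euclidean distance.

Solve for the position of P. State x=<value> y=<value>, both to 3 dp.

x=-18.205 y=5.800

eq1: (x + 5.450)² + (y − 7.499)² = 12.8679268821²
eq2: (x − 30.154)² + (y − 43.801)² = 61.5037762159²
eq3: (x + 44.444)² + (y − 11.799)² = 26.9158824183²
eq3−eq1, eq3−eq2 (x²,y² cancel):
  77.988·x − 8.600·y = -1469.666852
  149.196·x + 64.004·y = -2344.943982
det = 77.988·64.004 − -8.600·149.196 = 6274.629552
x = (-1469.666852·64.004 − -8.600·-2344.943982) / 6274.629552 = -18.205230
y = (77.988·-2344.943982 − -1469.666852·149.196) / 6274.629552 = 5.799693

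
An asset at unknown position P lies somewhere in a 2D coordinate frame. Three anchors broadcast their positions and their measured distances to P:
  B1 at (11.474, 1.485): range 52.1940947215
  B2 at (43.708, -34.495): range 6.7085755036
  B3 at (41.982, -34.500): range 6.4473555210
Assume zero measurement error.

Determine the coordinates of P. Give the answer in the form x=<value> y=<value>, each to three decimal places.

x=41.868 y=-40.946

eq1: (x − 11.474)² + (y − 1.485)² = 52.1940947215²
eq2: (x − 43.708)² + (y + 34.495)² = 6.7085755036²
eq3: (x − 41.982)² + (y + 34.500)² = 6.4473555210²
eq2−eq1, eq2−eq3 (x²,y² cancel):
  -64.468·x + 71.960·y = -5645.654927
  -3.452·x − 0.010·y = -144.119373
det = -64.468·-0.010 − 71.960·-3.452 = 249.050600
x = (-5645.654927·-0.010 − 71.960·-144.119373) / 249.050600 = 41.868145
y = (-64.468·-144.119373 − -5645.654927·-3.452) / 249.050600 = -40.946350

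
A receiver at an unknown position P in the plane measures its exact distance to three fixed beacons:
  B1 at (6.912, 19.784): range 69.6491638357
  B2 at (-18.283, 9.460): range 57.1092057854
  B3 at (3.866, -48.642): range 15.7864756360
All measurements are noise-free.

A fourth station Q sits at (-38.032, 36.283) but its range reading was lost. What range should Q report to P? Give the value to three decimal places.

87.572

eq1: (x − 6.912)² + (y − 19.784)² = 69.6491638357²
eq2: (x + 18.283)² + (y − 9.460)² = 57.1092057854²
eq3: (x − 3.866)² + (y + 48.642)² = 15.7864756360²
eq1−eq3, eq1−eq2 (x²,y² cancel):
  -6.092·x − 136.852·y = 6543.600930
  -50.390·x − 20.648·y = 1574.121927
det = -6.092·-20.648 − -136.852·-50.390 = -6770.184664
x = (6543.600930·-20.648 − -136.852·1574.121927) / -6770.184664 = -11.862226
y = (-6.092·1574.121927 − 6543.600930·-50.390) / -6770.184664 = -47.287115
|P − Q| = √((-11.862226 − -38.032)² + (-47.287115 − 36.283)²) = 87.571806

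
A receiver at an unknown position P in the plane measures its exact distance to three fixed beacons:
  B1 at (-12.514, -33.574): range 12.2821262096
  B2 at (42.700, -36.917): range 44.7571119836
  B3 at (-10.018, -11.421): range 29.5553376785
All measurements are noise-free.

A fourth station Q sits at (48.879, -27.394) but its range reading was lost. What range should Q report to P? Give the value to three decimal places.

52.345

eq1: (x + 12.514)² + (y + 33.574)² = 12.2821262096²
eq2: (x − 42.700)² + (y + 36.917)² = 44.7571119836²
eq3: (x + 10.018)² + (y + 11.421)² = 29.5553376785²
eq2−eq1, eq2−eq3 (x²,y² cancel):
  -110.428·x + 6.686·y = -49.992768
  -105.436·x + 50.992·y = -1825.674236
det = -110.428·50.992 − 6.686·-105.436 = -4925.999480
x = (-49.992768·50.992 − 6.686·-1825.674236) / -4925.999480 = -1.960460
y = (-110.428·-1825.674236 − -49.992768·-105.436) / -4925.999480 = -39.856788
|P − Q| = √((-1.960460 − 48.879)² + (-39.856788 − -27.394)²) = 52.344740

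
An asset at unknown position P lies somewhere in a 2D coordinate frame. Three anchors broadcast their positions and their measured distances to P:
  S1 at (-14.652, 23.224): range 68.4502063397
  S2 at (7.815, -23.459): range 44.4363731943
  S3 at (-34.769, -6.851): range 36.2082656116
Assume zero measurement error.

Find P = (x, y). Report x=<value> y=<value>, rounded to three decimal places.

x=-32.113 y=-42.962

eq1: (x + 14.652)² + (y − 23.224)² = 68.4502063397²
eq2: (x − 7.815)² + (y + 23.459)² = 44.4363731943²
eq3: (x + 34.769)² + (y + 6.851)² = 36.2082656116²
eq1−eq3, eq1−eq2 (x²,y² cancel):
  -40.234·x − 60.150·y = 3876.176531
  44.934·x − 93.366·y = 2568.203111
det = -40.234·-93.366 − -60.150·44.934 = 6459.267744
x = (3876.176531·-93.366 − -60.150·2568.203111) / 6459.267744 = -32.112879
y = (-40.234·2568.203111 − 3876.176531·44.934) / 6459.267744 = -42.961712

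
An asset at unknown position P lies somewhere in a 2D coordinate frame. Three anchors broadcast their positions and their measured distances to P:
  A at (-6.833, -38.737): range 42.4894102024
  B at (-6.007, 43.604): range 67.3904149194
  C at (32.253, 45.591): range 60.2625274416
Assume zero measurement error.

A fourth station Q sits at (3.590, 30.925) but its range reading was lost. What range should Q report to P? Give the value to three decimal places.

eq1: (x + 6.833)² + (y + 38.737)² = 42.4894102024²
eq2: (x + 6.007)² + (y − 43.604)² = 67.3904149194²
eq3: (x − 32.253)² + (y − 45.591)² = 60.2625274416²
eq3−eq2, eq3−eq1 (x²,y² cancel):
  -76.520·x − 3.974·y = -2091.298234
  -78.172·x − 168.656·y = 254.672002
det = -76.520·-168.656 − -3.974·-78.172 = 12594.901592
x = (-2091.298234·-168.656 − -3.974·254.672002) / 12594.901592 = 28.084543
y = (-76.520·254.672002 − -2091.298234·-78.172) / 12594.901592 = -14.527185
|P − Q| = √((28.084543 − 3.590)² + (-14.527185 − 30.925)²) = 51.632197

51.632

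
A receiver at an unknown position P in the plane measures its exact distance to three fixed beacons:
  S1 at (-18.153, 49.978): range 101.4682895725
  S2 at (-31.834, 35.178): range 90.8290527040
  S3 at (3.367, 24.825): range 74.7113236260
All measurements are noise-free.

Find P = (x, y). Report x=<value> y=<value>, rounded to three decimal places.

x=0.189 y=-49.819

eq1: (x + 18.153)² + (y − 49.978)² = 101.4682895725²
eq2: (x + 31.834)² + (y − 35.178)² = 90.8290527040²
eq3: (x − 3.367)² + (y − 24.825)² = 74.7113236260²
eq3−eq1, eq3−eq2 (x²,y² cancel):
  -43.040·x + 50.306·y = -2514.317332
  -70.402·x + 20.706·y = -1044.857011
det = -43.040·20.706 − 50.306·-70.402 = 2650.456772
x = (-2514.317332·20.706 − 50.306·-1044.857011) / 2650.456772 = 0.189070
y = (-43.040·-1044.857011 − -2514.317332·-70.402) / 2650.456772 = -49.818705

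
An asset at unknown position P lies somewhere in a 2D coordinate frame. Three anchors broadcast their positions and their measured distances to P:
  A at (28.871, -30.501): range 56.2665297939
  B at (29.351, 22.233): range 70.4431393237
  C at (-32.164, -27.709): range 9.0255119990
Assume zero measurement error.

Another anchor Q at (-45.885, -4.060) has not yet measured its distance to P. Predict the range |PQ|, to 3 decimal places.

eq1: (x − 28.871)² + (y + 30.501)² = 56.2665297939²
eq2: (x − 29.351)² + (y − 22.233)² = 70.4431393237²
eq3: (x + 32.164)² + (y + 27.709)² = 9.0255119990²
eq3−eq2, eq3−eq1 (x²,y² cancel):
  123.030·x + 99.884·y = -5327.300098
  122.070·x − 5.584·y = -3122.928443
det = 123.030·-5.584 − 99.884·122.070 = -12879.839400
x = (-5327.300098·-5.584 − 99.884·-3122.928443) / -12879.839400 = -26.528144
y = (123.030·-3122.928443 − -5327.300098·122.070) / -12879.839400 = -20.659391
|P − Q| = √((-26.528144 − -45.885)² + (-20.659391 − -4.060)²) = 25.499562

25.500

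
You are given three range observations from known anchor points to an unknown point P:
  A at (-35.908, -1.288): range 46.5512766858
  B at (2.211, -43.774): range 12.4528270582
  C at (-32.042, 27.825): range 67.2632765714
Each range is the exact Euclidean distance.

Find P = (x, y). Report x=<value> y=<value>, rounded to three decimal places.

eq1: (x + 35.908)² + (y + 1.288)² = 46.5512766858²
eq2: (x − 2.211)² + (y + 43.774)² = 12.4528270582²
eq3: (x + 32.042)² + (y − 27.825)² = 67.2632765714²
eq3−eq1, eq3−eq2 (x²,y² cancel):
  -7.732·x − 58.226·y = 1847.450033
  68.506·x − 143.198·y = 4489.406681
det = -7.732·-143.198 − -58.226·68.506 = 5096.037292
x = (1847.450033·-143.198 − -58.226·4489.406681) / 5096.037292 = -0.618315
y = (-7.732·4489.406681 − 1847.450033·68.506) / 5096.037292 = -31.646845

x=-0.618 y=-31.647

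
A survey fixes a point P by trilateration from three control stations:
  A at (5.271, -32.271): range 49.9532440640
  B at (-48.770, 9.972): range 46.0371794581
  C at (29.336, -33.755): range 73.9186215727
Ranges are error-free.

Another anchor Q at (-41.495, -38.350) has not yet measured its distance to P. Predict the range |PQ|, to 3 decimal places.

3.936

eq1: (x − 5.271)² + (y + 32.271)² = 49.9532440640²
eq2: (x + 48.770)² + (y − 9.972)² = 46.0371794581²
eq3: (x − 29.336)² + (y + 33.755)² = 73.9186215727²
eq2−eq3, eq2−eq1 (x²,y² cancel):
  156.212·x − 87.454·y = -3822.493486
  108.082·x − 84.486·y = -1784.657502
det = 156.212·-84.486 − -87.454·108.082 = -3745.523804
x = (-3822.493486·-84.486 − -87.454·-1784.657502) / -3745.523804 = -44.552313
y = (156.212·-1784.657502 − -3822.493486·108.082) / -3745.523804 = -35.871571
|P − Q| = √((-44.552313 − -41.495)² + (-35.871571 − -38.350)²) = 3.935705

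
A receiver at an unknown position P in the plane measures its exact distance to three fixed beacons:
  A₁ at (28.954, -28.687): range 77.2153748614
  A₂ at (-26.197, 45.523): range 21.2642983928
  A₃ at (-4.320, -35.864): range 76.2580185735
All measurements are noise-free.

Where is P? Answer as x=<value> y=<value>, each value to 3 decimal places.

x=-5.563 y=40.384

eq1: (x − 28.954)² + (y + 28.687)² = 77.2153748614²
eq2: (x + 26.197)² + (y − 45.523)² = 21.2642983928²
eq3: (x + 4.320)² + (y + 35.864)² = 76.2580185735²
eq2−eq1, eq2−eq3 (x²,y² cancel):
  110.302·x − 148.420·y = -6607.391982
  43.754·x − 162.774·y = -6816.852453
det = 110.302·-162.774 − -148.420·43.754 = -11460.329068
x = (-6607.391982·-162.774 − -148.420·-6816.852453) / -11460.329068 = -5.563050
y = (110.302·-6816.852453 − -6607.391982·43.754) / -11460.329068 = 40.383887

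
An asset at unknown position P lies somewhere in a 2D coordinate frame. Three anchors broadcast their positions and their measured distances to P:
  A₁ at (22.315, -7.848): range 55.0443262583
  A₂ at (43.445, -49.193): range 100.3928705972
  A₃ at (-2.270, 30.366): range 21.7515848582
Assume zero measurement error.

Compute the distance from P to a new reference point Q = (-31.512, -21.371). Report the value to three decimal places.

80.749

eq1: (x − 22.315)² + (y + 7.848)² = 55.0443262583²
eq2: (x − 43.445)² + (y + 49.193)² = 100.3928705972²
eq3: (x + 2.270)² + (y − 30.366)² = 21.7515848582²
eq2−eq1, eq2−eq3 (x²,y² cancel):
  -42.260·x + 82.690·y = 3300.981669
  -91.430·x + 159.118·y = 6225.424605
det = -42.260·159.118 − 82.690·-91.430 = 836.020020
x = (3300.981669·159.118 − 82.690·6225.424605) / 836.020020 = 12.517931
y = (-42.260·6225.424605 − 3300.981669·-91.430) / 836.020020 = 46.317444
|P − Q| = √((12.517931 − -31.512)² + (46.317444 − -21.371)²) = 80.748747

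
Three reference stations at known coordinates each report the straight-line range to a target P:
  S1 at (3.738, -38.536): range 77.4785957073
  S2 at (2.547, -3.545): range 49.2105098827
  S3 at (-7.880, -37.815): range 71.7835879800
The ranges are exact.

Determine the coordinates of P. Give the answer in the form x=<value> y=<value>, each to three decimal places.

eq1: (x − 3.738)² + (y + 38.536)² = 77.4785957073²
eq2: (x − 2.547)² + (y + 3.545)² = 49.2105098827²
eq3: (x + 7.880)² + (y + 37.815)² = 71.7835879800²
eq2−eq3, eq2−eq1 (x²,y² cancel):
  -20.854·x − 68.540·y = -1258.194829
  2.382·x − 69.982·y = -2101.316804
det = -20.854·-69.982 − -68.540·2.382 = 1622.666908
x = (-1258.194829·-69.982 − -68.540·-2101.316804) / 1622.666908 = -34.494611
y = (-20.854·-2101.316804 − -1258.194829·2.382) / 1622.666908 = 28.852428

x=-34.495 y=28.852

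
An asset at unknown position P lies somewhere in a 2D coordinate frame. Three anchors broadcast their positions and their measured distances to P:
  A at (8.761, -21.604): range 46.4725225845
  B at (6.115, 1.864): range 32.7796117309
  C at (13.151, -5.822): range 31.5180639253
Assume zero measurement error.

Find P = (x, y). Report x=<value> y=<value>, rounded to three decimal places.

x=35.489 y=16.413

eq1: (x − 8.761)² + (y + 21.604)² = 46.4725225845²
eq2: (x − 6.115)² + (y − 1.864)² = 32.7796117309²
eq3: (x − 13.151)² + (y + 5.822)² = 31.5180639253²
eq3−eq1, eq3−eq2 (x²,y² cancel):
  -8.780·x − 31.564·y = -829.663550
  -14.072·x + 15.372·y = -247.091356
det = -8.780·15.372 − -31.564·-14.072 = -579.134768
x = (-829.663550·15.372 − -31.564·-247.091356) / -579.134768 = 35.488768
y = (-8.780·-247.091356 − -829.663550·-14.072) / -579.134768 = 16.413388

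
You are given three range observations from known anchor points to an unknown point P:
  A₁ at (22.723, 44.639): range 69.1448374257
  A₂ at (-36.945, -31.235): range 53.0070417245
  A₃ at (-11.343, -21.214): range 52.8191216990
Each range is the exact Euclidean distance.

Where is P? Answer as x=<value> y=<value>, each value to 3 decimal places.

x=-42.431 y=21.487

eq1: (x − 22.723)² + (y − 44.639)² = 69.1448374257²
eq2: (x + 36.945)² + (y + 31.235)² = 53.0070417245²
eq3: (x + 11.343)² + (y + 21.214)² = 52.8191216990²
eq2−eq3, eq2−eq1 (x²,y² cancel):
  51.204·x + 20.042·y = -1741.973950
  119.336·x + 151.748·y = -1802.845270
det = 51.204·151.748 − 20.042·119.336 = 5378.372480
x = (-1741.973950·151.748 − 20.042·-1802.845270) / 5378.372480 = -42.430761
y = (51.204·-1802.845270 − -1741.973950·119.336) / 5378.372480 = 21.487414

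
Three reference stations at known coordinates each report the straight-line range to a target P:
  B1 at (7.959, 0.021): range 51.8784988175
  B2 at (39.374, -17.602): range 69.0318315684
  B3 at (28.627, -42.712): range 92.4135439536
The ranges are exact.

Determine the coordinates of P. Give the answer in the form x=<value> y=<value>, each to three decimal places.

eq1: (x − 7.959)² + (y − 0.021)² = 51.8784988175²
eq2: (x − 39.374)² + (y + 17.602)² = 69.0318315684²
eq3: (x − 28.627)² + (y + 42.712)² = 92.4135439536²
eq2−eq1, eq2−eq3 (x²,y² cancel):
  -62.830·x + 35.246·y = 277.218972
  -21.494·x − 50.220·y = -2991.191543
det = -62.830·-50.220 − 35.246·-21.494 = 3912.900124
x = (277.218972·-50.220 − 35.246·-2991.191543) / 3912.900124 = 23.385621
y = (-62.830·-2991.191543 − 277.218972·-21.494) / 3912.900124 = 49.552788

x=23.386 y=49.553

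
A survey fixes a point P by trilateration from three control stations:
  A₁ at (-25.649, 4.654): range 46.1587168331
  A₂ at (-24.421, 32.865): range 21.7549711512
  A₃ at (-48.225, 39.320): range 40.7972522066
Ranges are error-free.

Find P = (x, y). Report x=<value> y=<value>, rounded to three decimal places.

x=-8.236 y=47.402

eq1: (x + 25.649)² + (y − 4.654)² = 46.1587168331²
eq2: (x + 24.421)² + (y − 32.865)² = 21.7549711512²
eq3: (x + 48.225)² + (y − 39.320)² = 40.7972522066²
eq2−eq1, eq2−eq3 (x²,y² cancel):
  -2.456·x − 56.422·y = -2654.310919
  -47.608·x + 12.910·y = 1004.082541
det = -2.456·12.910 − -56.422·-47.608 = -2717.845536
x = (-2654.310919·12.910 − -56.422·1004.082541) / -2717.845536 = -8.236374
y = (-2.456·1004.082541 − -2654.310919·-47.608) / -2717.845536 = 47.402422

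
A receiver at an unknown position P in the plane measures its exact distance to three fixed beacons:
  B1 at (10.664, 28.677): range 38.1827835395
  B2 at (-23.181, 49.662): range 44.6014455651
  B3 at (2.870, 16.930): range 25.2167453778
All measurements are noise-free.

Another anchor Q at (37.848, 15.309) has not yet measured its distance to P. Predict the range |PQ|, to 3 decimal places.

58.191

eq1: (x − 10.664)² + (y − 28.677)² = 38.1827835395²
eq2: (x + 23.181)² + (y − 49.662)² = 44.6014455651²
eq3: (x − 2.870)² + (y − 16.930)² = 25.2167453778²
eq3−eq1, eq3−eq2 (x²,y² cancel):
  15.588·x + 23.494·y = -180.811286
  -52.102·x + 65.464·y = 1355.406506
det = 15.588·65.464 − 23.494·-52.102 = 2244.537220
x = (-180.811286·65.464 − 23.494·1355.406506) / 2244.537220 = -19.460827
y = (15.588·1355.406506 − -180.811286·-52.102) / 2244.537220 = 5.215974
|P − Q| = √((-19.460827 − 37.848)² + (5.215974 − 15.309)²) = 58.190814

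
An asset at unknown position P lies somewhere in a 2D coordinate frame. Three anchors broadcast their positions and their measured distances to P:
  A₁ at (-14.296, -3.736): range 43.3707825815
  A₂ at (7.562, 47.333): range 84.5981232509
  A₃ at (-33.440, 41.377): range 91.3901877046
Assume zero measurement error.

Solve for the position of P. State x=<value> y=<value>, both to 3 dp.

eq1: (x + 14.296)² + (y + 3.736)² = 43.3707825815²
eq2: (x − 7.562)² + (y − 47.333)² = 84.5981232509²
eq3: (x + 33.440)² + (y − 41.377)² = 91.3901877046²
eq2−eq3, eq2−eq1 (x²,y² cancel):
  -82.004·x − 11.912·y = -662.630955
  -43.716·x − 102.138·y = 3196.554255
det = -82.004·-102.138 − -11.912·-43.716 = 7854.979560
x = (-662.630955·-102.138 − -11.912·3196.554255) / 7854.979560 = 13.463708
y = (-82.004·3196.554255 − -662.630955·-43.716) / 7854.979560 = -37.059016

x=13.464 y=-37.059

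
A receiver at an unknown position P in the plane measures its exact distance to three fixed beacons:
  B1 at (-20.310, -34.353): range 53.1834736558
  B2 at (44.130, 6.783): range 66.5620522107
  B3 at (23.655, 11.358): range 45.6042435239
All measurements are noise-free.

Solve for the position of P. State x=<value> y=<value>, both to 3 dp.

x=-21.335 y=18.821

eq1: (x + 20.310)² + (y + 34.353)² = 53.1834736558²
eq2: (x − 44.130)² + (y − 6.783)² = 66.5620522107²
eq3: (x − 23.655)² + (y − 11.358)² = 45.6042435239²
eq2−eq1, eq2−eq3 (x²,y² cancel):
  -128.880·x − 82.272·y = 1201.183644
  -40.950·x + 9.150·y = 1045.856967
det = -128.880·9.150 − -82.272·-40.950 = -4548.290400
x = (1201.183644·9.150 − -82.272·1045.856967) / -4548.290400 = -21.334516
y = (-128.880·1045.856967 − 1201.183644·-40.950) / -4548.290400 = 18.820605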